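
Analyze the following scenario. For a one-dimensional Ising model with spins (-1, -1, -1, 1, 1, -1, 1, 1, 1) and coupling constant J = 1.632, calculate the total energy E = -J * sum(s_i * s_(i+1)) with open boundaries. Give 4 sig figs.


Step 1: Nearest-neighbor products: 1, 1, -1, 1, -1, -1, 1, 1
Step 2: Sum of products = 2
Step 3: E = -1.632 * 2 = -3.264

-3.264


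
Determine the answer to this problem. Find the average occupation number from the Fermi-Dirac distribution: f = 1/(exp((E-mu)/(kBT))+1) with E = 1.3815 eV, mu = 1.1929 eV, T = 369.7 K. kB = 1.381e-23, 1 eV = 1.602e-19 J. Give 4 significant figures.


Step 1: (E - mu) = 1.3815 - 1.1929 = 0.1886 eV
Step 2: Convert: (E-mu)*eV = 3.021e-20 J
Step 3: x = (E-mu)*eV/(kB*T) = 5.918
Step 4: f = 1/(exp(5.918)+1) = 0.002684

0.002684


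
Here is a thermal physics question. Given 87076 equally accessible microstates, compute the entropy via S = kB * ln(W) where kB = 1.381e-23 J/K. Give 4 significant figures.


Step 1: ln(W) = ln(87076) = 11.37
Step 2: S = kB * ln(W) = 1.381e-23 * 11.37
Step 3: S = 1.571e-22 J/K

1.571e-22


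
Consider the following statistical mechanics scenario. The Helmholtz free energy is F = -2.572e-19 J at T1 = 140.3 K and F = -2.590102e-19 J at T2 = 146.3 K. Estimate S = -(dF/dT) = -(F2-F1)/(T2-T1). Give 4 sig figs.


Step 1: dF = F2 - F1 = -2.590102e-19 - (-2.572e-19) = -1.8102e-21 J
Step 2: dT = T2 - T1 = 146.3 - 140.3 = 6 K
Step 3: S = -dF/dT = -(-1.8102e-21)/6 = 3.017e-22 J/K

3.017e-22


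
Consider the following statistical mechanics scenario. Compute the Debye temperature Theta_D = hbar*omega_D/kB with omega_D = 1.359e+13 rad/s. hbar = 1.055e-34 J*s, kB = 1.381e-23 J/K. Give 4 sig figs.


Step 1: hbar*omega_D = 1.055e-34 * 1.359e+13 = 1.434e-21 J
Step 2: Theta_D = 1.434e-21 / 1.381e-23
Step 3: Theta_D = 103.8 K

103.8


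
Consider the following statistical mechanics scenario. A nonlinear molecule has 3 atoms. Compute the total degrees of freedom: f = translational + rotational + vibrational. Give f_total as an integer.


Step 1: Translational DOF = 3
Step 2: Rotational DOF (nonlinear) = 3
Step 3: Vibrational DOF = 3*3 - 6 = 3
Step 4: Total = 3 + 3 + 3 = 9

9


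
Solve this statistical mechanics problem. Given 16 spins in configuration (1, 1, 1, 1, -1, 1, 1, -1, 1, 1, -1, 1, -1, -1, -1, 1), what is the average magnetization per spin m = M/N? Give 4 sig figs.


Step 1: Count up spins (+1): 10, down spins (-1): 6
Step 2: Total magnetization M = 10 - 6 = 4
Step 3: m = M/N = 4/16 = 0.25

0.25


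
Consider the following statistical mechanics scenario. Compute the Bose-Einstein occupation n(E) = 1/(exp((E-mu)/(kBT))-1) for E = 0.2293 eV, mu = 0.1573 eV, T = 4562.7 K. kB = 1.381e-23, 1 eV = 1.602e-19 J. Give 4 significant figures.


Step 1: (E - mu) = 0.072 eV
Step 2: x = (E-mu)*eV/(kB*T) = 0.072*1.602e-19/(1.381e-23*4562.7) = 0.1831
Step 3: exp(x) = 1.201
Step 4: n = 1/(exp(x)-1) = 4.978

4.978


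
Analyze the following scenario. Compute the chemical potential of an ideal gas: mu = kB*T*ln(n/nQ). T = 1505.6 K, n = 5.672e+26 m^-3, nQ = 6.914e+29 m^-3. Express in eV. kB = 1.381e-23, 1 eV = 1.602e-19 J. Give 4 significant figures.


Step 1: n/nQ = 5.672e+26/6.914e+29 = 0.0008204
Step 2: ln(n/nQ) = -7.106
Step 3: mu = kB*T*ln(n/nQ) = 2.079e-20*-7.106 = -1.477e-19 J
Step 4: Convert to eV: -1.477e-19/1.602e-19 = -0.9223 eV

-0.9223


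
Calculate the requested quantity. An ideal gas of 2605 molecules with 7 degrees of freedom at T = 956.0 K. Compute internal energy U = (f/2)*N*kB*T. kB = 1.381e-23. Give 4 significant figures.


Step 1: f/2 = 7/2 = 3.5
Step 2: N*kB*T = 2605*1.381e-23*956.0 = 3.439e-17
Step 3: U = 3.5 * 3.439e-17 = 1.204e-16 J

1.204e-16


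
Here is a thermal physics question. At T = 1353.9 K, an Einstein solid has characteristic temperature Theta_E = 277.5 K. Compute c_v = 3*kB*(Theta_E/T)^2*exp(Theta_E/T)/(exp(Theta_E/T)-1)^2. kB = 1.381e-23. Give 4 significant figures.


Step 1: x = Theta_E/T = 277.5/1353.9 = 0.205
Step 2: x^2 = 0.04201
Step 3: exp(x) = 1.227
Step 4: c_v = 3*1.381e-23*0.04201*1.227/(1.227-1)^2 = 4.129e-23

4.129e-23


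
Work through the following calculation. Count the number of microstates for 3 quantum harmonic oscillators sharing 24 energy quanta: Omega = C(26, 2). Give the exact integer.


Step 1: Use binomial coefficient C(26, 2)
Step 2: Numerator = 26! / 24!
Step 3: Denominator = 2!
Step 4: Omega = 325

325


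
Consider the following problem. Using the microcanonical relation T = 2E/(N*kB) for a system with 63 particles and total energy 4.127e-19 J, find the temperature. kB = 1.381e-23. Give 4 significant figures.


Step 1: Numerator = 2*E = 2*4.127e-19 = 8.254e-19 J
Step 2: Denominator = N*kB = 63*1.381e-23 = 8.7e-22
Step 3: T = 8.254e-19 / 8.7e-22 = 948.7 K

948.7


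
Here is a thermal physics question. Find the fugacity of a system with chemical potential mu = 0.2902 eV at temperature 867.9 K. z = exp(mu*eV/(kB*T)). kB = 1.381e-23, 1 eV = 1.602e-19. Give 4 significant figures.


Step 1: Convert mu to Joules: 0.2902*1.602e-19 = 4.649e-20 J
Step 2: kB*T = 1.381e-23*867.9 = 1.199e-20 J
Step 3: mu/(kB*T) = 3.879
Step 4: z = exp(3.879) = 48.37

48.37


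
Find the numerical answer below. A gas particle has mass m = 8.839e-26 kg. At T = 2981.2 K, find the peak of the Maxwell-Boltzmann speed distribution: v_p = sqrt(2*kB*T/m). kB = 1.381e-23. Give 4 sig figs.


Step 1: Numerator = 2*kB*T = 2*1.381e-23*2981.2 = 8.234e-20
Step 2: Ratio = 8.234e-20 / 8.839e-26 = 9.316e+05
Step 3: v_p = sqrt(9.316e+05) = 965.2 m/s

965.2


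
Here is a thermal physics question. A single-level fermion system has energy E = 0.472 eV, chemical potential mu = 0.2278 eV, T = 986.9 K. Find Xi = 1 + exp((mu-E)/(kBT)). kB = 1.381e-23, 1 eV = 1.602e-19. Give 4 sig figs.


Step 1: (mu - E) = 0.2278 - 0.472 = -0.2442 eV
Step 2: x = (mu-E)*eV/(kB*T) = -0.2442*1.602e-19/(1.381e-23*986.9) = -2.87
Step 3: exp(x) = 0.05668
Step 4: Xi = 1 + 0.05668 = 1.057

1.057


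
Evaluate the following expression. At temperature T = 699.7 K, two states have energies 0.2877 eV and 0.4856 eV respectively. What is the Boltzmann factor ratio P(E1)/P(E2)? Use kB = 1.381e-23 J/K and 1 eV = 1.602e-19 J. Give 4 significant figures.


Step 1: Compute energy difference dE = E1 - E2 = 0.2877 - 0.4856 = -0.1979 eV
Step 2: Convert to Joules: dE_J = -0.1979 * 1.602e-19 = -3.17e-20 J
Step 3: Compute exponent = -dE_J / (kB * T) = -(-3.17e-20) / (1.381e-23 * 699.7) = 3.281
Step 4: P(E1)/P(E2) = exp(3.281) = 26.6

26.6


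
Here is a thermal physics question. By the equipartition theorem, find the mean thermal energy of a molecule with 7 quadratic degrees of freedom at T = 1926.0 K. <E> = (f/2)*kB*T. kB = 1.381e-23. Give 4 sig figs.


Step 1: f/2 = 7/2 = 3.5
Step 2: kB*T = 1.381e-23 * 1926.0 = 2.66e-20
Step 3: <E> = 3.5 * 2.66e-20 = 9.309e-20 J

9.309e-20


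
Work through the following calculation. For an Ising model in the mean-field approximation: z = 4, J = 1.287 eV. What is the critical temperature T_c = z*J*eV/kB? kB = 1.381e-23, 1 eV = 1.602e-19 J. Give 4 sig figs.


Step 1: z*J = 4*1.287 = 5.148 eV
Step 2: Convert to Joules: 5.148*1.602e-19 = 8.247e-19 J
Step 3: T_c = 8.247e-19 / 1.381e-23 = 5.972e+04 K

5.972e+04


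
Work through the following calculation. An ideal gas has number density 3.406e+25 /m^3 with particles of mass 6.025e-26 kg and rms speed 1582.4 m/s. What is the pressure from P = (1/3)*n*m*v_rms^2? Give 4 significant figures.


Step 1: v_rms^2 = 1582.4^2 = 2.504e+06
Step 2: n*m = 3.406e+25*6.025e-26 = 2.052
Step 3: P = (1/3)*2.052*2.504e+06 = 1.713e+06 Pa

1.713e+06


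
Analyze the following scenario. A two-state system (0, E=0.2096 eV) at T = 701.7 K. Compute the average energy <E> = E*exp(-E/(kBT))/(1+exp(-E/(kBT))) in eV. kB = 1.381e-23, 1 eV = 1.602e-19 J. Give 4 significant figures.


Step 1: beta*E = 0.2096*1.602e-19/(1.381e-23*701.7) = 3.465
Step 2: exp(-beta*E) = 0.03127
Step 3: <E> = 0.2096*0.03127/(1+0.03127) = 0.006356 eV

0.006356


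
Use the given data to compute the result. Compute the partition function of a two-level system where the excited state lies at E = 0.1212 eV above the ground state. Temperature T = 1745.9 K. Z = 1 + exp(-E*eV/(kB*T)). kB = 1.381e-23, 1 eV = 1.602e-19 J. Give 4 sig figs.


Step 1: Compute beta*E = E*eV/(kB*T) = 0.1212*1.602e-19/(1.381e-23*1745.9) = 0.8053
Step 2: exp(-beta*E) = exp(-0.8053) = 0.447
Step 3: Z = 1 + 0.447 = 1.447

1.447


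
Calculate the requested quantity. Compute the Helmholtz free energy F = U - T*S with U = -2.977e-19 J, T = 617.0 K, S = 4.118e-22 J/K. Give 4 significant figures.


Step 1: T*S = 617.0 * 4.118e-22 = 2.541e-19 J
Step 2: F = U - T*S = -2.977e-19 - 2.541e-19
Step 3: F = -5.518e-19 J

-5.518e-19


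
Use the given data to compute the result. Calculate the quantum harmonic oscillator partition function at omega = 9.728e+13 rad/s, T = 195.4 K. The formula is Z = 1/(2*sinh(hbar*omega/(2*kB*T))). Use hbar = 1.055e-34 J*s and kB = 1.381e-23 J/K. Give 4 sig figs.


Step 1: Compute x = hbar*omega/(kB*T) = 1.055e-34*9.728e+13/(1.381e-23*195.4) = 3.803
Step 2: x/2 = 1.902
Step 3: sinh(x/2) = 3.274
Step 4: Z = 1/(2*3.274) = 0.1527

0.1527


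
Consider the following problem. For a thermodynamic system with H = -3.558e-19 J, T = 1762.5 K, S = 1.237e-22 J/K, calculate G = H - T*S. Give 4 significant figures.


Step 1: T*S = 1762.5 * 1.237e-22 = 2.18e-19 J
Step 2: G = H - T*S = -3.558e-19 - 2.18e-19
Step 3: G = -5.738e-19 J

-5.738e-19


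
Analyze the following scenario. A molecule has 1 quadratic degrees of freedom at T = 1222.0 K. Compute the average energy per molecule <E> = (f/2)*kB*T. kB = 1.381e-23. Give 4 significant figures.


Step 1: f/2 = 1/2 = 0.5
Step 2: kB*T = 1.381e-23 * 1222.0 = 1.688e-20
Step 3: <E> = 0.5 * 1.688e-20 = 8.438e-21 J

8.438e-21


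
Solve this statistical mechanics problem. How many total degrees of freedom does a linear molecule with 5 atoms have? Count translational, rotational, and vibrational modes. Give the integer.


Step 1: Translational DOF = 3
Step 2: Rotational DOF (linear) = 2
Step 3: Vibrational DOF = 3*5 - 5 = 10
Step 4: Total = 3 + 2 + 10 = 15

15


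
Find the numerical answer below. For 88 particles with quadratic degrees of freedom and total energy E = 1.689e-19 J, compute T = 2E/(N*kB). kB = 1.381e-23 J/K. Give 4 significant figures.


Step 1: Numerator = 2*E = 2*1.689e-19 = 3.378e-19 J
Step 2: Denominator = N*kB = 88*1.381e-23 = 1.215e-21
Step 3: T = 3.378e-19 / 1.215e-21 = 278 K

278


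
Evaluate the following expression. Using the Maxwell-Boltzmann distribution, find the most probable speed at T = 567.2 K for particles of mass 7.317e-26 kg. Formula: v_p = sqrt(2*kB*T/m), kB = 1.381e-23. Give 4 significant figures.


Step 1: Numerator = 2*kB*T = 2*1.381e-23*567.2 = 1.567e-20
Step 2: Ratio = 1.567e-20 / 7.317e-26 = 2.141e+05
Step 3: v_p = sqrt(2.141e+05) = 462.7 m/s

462.7


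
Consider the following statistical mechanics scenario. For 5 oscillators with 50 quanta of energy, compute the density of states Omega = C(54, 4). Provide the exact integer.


Step 1: Use binomial coefficient C(54, 4)
Step 2: Numerator = 54! / 50!
Step 3: Denominator = 4!
Step 4: Omega = 316251

316251


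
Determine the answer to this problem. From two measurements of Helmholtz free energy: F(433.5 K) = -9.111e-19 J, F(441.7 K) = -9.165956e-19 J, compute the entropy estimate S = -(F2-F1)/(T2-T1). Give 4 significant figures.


Step 1: dF = F2 - F1 = -9.165956e-19 - (-9.111e-19) = -5.4956e-21 J
Step 2: dT = T2 - T1 = 441.7 - 433.5 = 8.2 K
Step 3: S = -dF/dT = -(-5.4956e-21)/8.2 = 6.702e-22 J/K

6.702e-22


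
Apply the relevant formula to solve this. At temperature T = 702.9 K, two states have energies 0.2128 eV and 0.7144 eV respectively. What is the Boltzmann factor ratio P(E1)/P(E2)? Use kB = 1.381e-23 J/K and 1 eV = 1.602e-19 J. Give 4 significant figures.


Step 1: Compute energy difference dE = E1 - E2 = 0.2128 - 0.7144 = -0.5016 eV
Step 2: Convert to Joules: dE_J = -0.5016 * 1.602e-19 = -8.036e-20 J
Step 3: Compute exponent = -dE_J / (kB * T) = -(-8.036e-20) / (1.381e-23 * 702.9) = 8.278
Step 4: P(E1)/P(E2) = exp(8.278) = 3937

3937


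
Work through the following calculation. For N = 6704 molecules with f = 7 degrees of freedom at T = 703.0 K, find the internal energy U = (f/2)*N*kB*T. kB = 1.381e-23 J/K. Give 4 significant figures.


Step 1: f/2 = 7/2 = 3.5
Step 2: N*kB*T = 6704*1.381e-23*703.0 = 6.509e-17
Step 3: U = 3.5 * 6.509e-17 = 2.278e-16 J

2.278e-16


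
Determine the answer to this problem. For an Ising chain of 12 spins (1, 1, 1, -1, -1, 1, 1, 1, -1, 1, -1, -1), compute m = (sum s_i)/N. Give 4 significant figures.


Step 1: Count up spins (+1): 7, down spins (-1): 5
Step 2: Total magnetization M = 7 - 5 = 2
Step 3: m = M/N = 2/12 = 0.1667

0.1667


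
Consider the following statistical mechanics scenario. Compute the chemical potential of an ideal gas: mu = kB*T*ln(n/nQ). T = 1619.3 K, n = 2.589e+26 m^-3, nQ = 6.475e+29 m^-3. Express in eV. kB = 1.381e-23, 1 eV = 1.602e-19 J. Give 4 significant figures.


Step 1: n/nQ = 2.589e+26/6.475e+29 = 0.0003998
Step 2: ln(n/nQ) = -7.824
Step 3: mu = kB*T*ln(n/nQ) = 2.236e-20*-7.824 = -1.75e-19 J
Step 4: Convert to eV: -1.75e-19/1.602e-19 = -1.092 eV

-1.092


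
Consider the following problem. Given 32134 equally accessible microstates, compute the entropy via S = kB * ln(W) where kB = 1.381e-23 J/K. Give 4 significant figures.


Step 1: ln(W) = ln(32134) = 10.38
Step 2: S = kB * ln(W) = 1.381e-23 * 10.38
Step 3: S = 1.433e-22 J/K

1.433e-22


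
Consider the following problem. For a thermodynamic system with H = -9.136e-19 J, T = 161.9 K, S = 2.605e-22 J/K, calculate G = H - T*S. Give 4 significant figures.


Step 1: T*S = 161.9 * 2.605e-22 = 4.217e-20 J
Step 2: G = H - T*S = -9.136e-19 - 4.217e-20
Step 3: G = -9.558e-19 J

-9.558e-19


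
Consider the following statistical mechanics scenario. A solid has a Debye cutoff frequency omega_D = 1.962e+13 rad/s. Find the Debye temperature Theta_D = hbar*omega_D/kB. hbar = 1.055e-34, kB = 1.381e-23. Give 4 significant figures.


Step 1: hbar*omega_D = 1.055e-34 * 1.962e+13 = 2.07e-21 J
Step 2: Theta_D = 2.07e-21 / 1.381e-23
Step 3: Theta_D = 149.9 K

149.9


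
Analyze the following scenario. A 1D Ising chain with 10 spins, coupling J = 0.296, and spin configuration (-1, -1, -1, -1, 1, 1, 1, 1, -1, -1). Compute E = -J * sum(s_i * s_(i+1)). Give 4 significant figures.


Step 1: Nearest-neighbor products: 1, 1, 1, -1, 1, 1, 1, -1, 1
Step 2: Sum of products = 5
Step 3: E = -0.296 * 5 = -1.48

-1.48


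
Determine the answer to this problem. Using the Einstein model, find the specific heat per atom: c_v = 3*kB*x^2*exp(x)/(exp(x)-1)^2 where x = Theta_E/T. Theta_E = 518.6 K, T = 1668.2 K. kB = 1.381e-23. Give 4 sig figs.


Step 1: x = Theta_E/T = 518.6/1668.2 = 0.3109
Step 2: x^2 = 0.09664
Step 3: exp(x) = 1.365
Step 4: c_v = 3*1.381e-23*0.09664*1.365/(1.365-1)^2 = 4.11e-23

4.11e-23


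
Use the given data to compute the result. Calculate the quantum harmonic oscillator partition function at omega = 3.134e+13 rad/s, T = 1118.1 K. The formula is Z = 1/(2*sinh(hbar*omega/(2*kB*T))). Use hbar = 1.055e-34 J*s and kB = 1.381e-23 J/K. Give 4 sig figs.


Step 1: Compute x = hbar*omega/(kB*T) = 1.055e-34*3.134e+13/(1.381e-23*1118.1) = 0.2141
Step 2: x/2 = 0.1071
Step 3: sinh(x/2) = 0.1073
Step 4: Z = 1/(2*0.1073) = 4.661

4.661


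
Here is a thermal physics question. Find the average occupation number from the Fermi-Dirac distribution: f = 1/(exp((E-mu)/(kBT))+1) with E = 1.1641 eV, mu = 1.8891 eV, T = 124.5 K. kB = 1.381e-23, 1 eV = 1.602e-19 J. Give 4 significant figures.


Step 1: (E - mu) = 1.1641 - 1.8891 = -0.725 eV
Step 2: Convert: (E-mu)*eV = -1.161e-19 J
Step 3: x = (E-mu)*eV/(kB*T) = -67.55
Step 4: f = 1/(exp(-67.55)+1) = 1

1


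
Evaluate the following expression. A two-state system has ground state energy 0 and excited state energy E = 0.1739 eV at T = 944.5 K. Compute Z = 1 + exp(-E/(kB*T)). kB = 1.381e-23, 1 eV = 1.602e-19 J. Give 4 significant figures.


Step 1: Compute beta*E = E*eV/(kB*T) = 0.1739*1.602e-19/(1.381e-23*944.5) = 2.136
Step 2: exp(-beta*E) = exp(-2.136) = 0.1181
Step 3: Z = 1 + 0.1181 = 1.118

1.118


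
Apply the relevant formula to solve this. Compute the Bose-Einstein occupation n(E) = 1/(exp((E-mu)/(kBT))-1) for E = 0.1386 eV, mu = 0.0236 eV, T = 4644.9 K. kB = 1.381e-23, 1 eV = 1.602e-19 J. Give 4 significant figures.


Step 1: (E - mu) = 0.115 eV
Step 2: x = (E-mu)*eV/(kB*T) = 0.115*1.602e-19/(1.381e-23*4644.9) = 0.2872
Step 3: exp(x) = 1.333
Step 4: n = 1/(exp(x)-1) = 3.006

3.006


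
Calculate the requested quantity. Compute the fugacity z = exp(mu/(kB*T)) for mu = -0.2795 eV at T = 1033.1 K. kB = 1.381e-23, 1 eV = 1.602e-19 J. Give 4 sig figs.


Step 1: Convert mu to Joules: -0.2795*1.602e-19 = -4.478e-20 J
Step 2: kB*T = 1.381e-23*1033.1 = 1.427e-20 J
Step 3: mu/(kB*T) = -3.138
Step 4: z = exp(-3.138) = 0.04335

0.04335


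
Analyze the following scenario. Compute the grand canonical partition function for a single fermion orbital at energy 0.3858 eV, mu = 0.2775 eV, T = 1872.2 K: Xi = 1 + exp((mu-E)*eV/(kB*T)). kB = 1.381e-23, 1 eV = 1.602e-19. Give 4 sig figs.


Step 1: (mu - E) = 0.2775 - 0.3858 = -0.1083 eV
Step 2: x = (mu-E)*eV/(kB*T) = -0.1083*1.602e-19/(1.381e-23*1872.2) = -0.671
Step 3: exp(x) = 0.5112
Step 4: Xi = 1 + 0.5112 = 1.511

1.511


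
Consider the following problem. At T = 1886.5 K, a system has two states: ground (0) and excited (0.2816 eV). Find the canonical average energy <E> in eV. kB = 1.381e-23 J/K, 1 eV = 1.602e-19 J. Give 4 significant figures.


Step 1: beta*E = 0.2816*1.602e-19/(1.381e-23*1886.5) = 1.732
Step 2: exp(-beta*E) = 0.177
Step 3: <E> = 0.2816*0.177/(1+0.177) = 0.04235 eV

0.04235


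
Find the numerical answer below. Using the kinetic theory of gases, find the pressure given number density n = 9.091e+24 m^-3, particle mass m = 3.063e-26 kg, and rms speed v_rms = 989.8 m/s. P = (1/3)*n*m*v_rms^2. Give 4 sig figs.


Step 1: v_rms^2 = 989.8^2 = 9.797e+05
Step 2: n*m = 9.091e+24*3.063e-26 = 0.2785
Step 3: P = (1/3)*0.2785*9.797e+05 = 9.094e+04 Pa

9.094e+04


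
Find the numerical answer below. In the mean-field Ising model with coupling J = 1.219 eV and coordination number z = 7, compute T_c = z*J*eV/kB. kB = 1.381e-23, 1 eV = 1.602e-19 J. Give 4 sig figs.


Step 1: z*J = 7*1.219 = 8.533 eV
Step 2: Convert to Joules: 8.533*1.602e-19 = 1.367e-18 J
Step 3: T_c = 1.367e-18 / 1.381e-23 = 9.899e+04 K

9.899e+04


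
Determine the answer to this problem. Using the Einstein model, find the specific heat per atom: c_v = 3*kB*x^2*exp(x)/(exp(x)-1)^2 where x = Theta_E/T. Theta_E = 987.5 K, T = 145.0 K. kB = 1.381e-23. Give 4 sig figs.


Step 1: x = Theta_E/T = 987.5/145.0 = 6.81
Step 2: x^2 = 46.38
Step 3: exp(x) = 907.2
Step 4: c_v = 3*1.381e-23*46.38*907.2/(907.2-1)^2 = 2.123e-24

2.123e-24


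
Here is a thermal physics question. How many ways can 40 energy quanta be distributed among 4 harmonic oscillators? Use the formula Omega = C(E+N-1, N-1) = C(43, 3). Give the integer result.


Step 1: Use binomial coefficient C(43, 3)
Step 2: Numerator = 43! / 40!
Step 3: Denominator = 3!
Step 4: Omega = 12341

12341


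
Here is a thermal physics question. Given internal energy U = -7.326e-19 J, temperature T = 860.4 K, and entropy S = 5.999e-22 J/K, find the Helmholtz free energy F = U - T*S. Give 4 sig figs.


Step 1: T*S = 860.4 * 5.999e-22 = 5.162e-19 J
Step 2: F = U - T*S = -7.326e-19 - 5.162e-19
Step 3: F = -1.249e-18 J

-1.249e-18


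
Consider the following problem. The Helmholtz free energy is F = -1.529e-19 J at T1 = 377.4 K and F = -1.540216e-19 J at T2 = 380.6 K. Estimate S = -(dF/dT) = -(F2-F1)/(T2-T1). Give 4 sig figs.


Step 1: dF = F2 - F1 = -1.540216e-19 - (-1.529e-19) = -1.1216e-21 J
Step 2: dT = T2 - T1 = 380.6 - 377.4 = 3.2 K
Step 3: S = -dF/dT = -(-1.1216e-21)/3.2 = 3.505e-22 J/K

3.505e-22


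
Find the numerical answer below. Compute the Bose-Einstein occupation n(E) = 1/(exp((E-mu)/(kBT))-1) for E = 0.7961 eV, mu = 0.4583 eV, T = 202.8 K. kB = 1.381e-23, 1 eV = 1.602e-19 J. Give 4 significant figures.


Step 1: (E - mu) = 0.3378 eV
Step 2: x = (E-mu)*eV/(kB*T) = 0.3378*1.602e-19/(1.381e-23*202.8) = 19.32
Step 3: exp(x) = 2.464e+08
Step 4: n = 1/(exp(x)-1) = 4.059e-09

4.059e-09


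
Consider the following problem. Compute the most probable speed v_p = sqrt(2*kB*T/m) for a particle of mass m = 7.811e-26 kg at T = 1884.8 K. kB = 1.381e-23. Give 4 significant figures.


Step 1: Numerator = 2*kB*T = 2*1.381e-23*1884.8 = 5.206e-20
Step 2: Ratio = 5.206e-20 / 7.811e-26 = 6.665e+05
Step 3: v_p = sqrt(6.665e+05) = 816.4 m/s

816.4


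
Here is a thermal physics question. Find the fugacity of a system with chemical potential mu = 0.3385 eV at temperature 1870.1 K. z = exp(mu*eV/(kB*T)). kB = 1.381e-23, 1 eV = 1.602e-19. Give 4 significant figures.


Step 1: Convert mu to Joules: 0.3385*1.602e-19 = 5.423e-20 J
Step 2: kB*T = 1.381e-23*1870.1 = 2.583e-20 J
Step 3: mu/(kB*T) = 2.1
Step 4: z = exp(2.1) = 8.164

8.164


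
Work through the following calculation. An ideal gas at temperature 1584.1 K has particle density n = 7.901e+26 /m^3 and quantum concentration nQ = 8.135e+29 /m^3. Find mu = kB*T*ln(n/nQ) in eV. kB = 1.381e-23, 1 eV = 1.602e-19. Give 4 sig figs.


Step 1: n/nQ = 7.901e+26/8.135e+29 = 0.0009712
Step 2: ln(n/nQ) = -6.937
Step 3: mu = kB*T*ln(n/nQ) = 2.188e-20*-6.937 = -1.518e-19 J
Step 4: Convert to eV: -1.518e-19/1.602e-19 = -0.9473 eV

-0.9473


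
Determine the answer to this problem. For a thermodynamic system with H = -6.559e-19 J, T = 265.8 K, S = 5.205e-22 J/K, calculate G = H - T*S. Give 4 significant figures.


Step 1: T*S = 265.8 * 5.205e-22 = 1.383e-19 J
Step 2: G = H - T*S = -6.559e-19 - 1.383e-19
Step 3: G = -7.942e-19 J

-7.942e-19


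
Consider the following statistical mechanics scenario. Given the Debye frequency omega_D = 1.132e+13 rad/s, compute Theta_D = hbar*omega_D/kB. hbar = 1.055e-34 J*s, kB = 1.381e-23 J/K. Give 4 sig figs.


Step 1: hbar*omega_D = 1.055e-34 * 1.132e+13 = 1.194e-21 J
Step 2: Theta_D = 1.194e-21 / 1.381e-23
Step 3: Theta_D = 86.48 K

86.48


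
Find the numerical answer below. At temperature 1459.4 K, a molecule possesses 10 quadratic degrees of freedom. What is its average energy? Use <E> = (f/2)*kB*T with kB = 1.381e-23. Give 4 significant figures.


Step 1: f/2 = 10/2 = 5
Step 2: kB*T = 1.381e-23 * 1459.4 = 2.015e-20
Step 3: <E> = 5 * 2.015e-20 = 1.008e-19 J

1.008e-19


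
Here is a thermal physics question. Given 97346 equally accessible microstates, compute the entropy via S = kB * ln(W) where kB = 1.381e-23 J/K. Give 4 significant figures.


Step 1: ln(W) = ln(97346) = 11.49
Step 2: S = kB * ln(W) = 1.381e-23 * 11.49
Step 3: S = 1.586e-22 J/K

1.586e-22


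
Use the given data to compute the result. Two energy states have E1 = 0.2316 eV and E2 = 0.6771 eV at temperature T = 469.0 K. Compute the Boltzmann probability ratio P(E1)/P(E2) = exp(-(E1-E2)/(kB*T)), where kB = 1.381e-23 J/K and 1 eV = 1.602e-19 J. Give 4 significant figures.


Step 1: Compute energy difference dE = E1 - E2 = 0.2316 - 0.6771 = -0.4455 eV
Step 2: Convert to Joules: dE_J = -0.4455 * 1.602e-19 = -7.137e-20 J
Step 3: Compute exponent = -dE_J / (kB * T) = -(-7.137e-20) / (1.381e-23 * 469.0) = 11.02
Step 4: P(E1)/P(E2) = exp(11.02) = 6.102e+04

6.102e+04


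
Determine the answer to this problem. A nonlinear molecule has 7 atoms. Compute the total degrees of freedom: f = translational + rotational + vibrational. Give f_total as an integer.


Step 1: Translational DOF = 3
Step 2: Rotational DOF (nonlinear) = 3
Step 3: Vibrational DOF = 3*7 - 6 = 15
Step 4: Total = 3 + 3 + 15 = 21

21


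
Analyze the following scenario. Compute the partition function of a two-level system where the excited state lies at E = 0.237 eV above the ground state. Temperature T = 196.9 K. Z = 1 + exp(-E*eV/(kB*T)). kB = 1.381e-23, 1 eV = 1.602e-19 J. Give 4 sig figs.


Step 1: Compute beta*E = E*eV/(kB*T) = 0.237*1.602e-19/(1.381e-23*196.9) = 13.96
Step 2: exp(-beta*E) = exp(-13.96) = 8.631e-07
Step 3: Z = 1 + 8.631e-07 = 1

1


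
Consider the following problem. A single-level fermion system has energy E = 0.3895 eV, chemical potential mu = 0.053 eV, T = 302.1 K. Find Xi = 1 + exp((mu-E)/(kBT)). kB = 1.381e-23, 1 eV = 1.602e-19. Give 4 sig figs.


Step 1: (mu - E) = 0.053 - 0.3895 = -0.3365 eV
Step 2: x = (mu-E)*eV/(kB*T) = -0.3365*1.602e-19/(1.381e-23*302.1) = -12.92
Step 3: exp(x) = 2.446e-06
Step 4: Xi = 1 + 2.446e-06 = 1

1


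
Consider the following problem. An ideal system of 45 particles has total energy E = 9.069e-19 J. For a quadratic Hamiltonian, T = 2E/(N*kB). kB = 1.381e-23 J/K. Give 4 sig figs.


Step 1: Numerator = 2*E = 2*9.069e-19 = 1.814e-18 J
Step 2: Denominator = N*kB = 45*1.381e-23 = 6.215e-22
Step 3: T = 1.814e-18 / 6.215e-22 = 2919 K

2919


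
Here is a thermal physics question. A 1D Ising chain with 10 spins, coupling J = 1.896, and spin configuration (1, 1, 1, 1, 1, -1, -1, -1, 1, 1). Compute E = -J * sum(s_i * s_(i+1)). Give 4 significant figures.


Step 1: Nearest-neighbor products: 1, 1, 1, 1, -1, 1, 1, -1, 1
Step 2: Sum of products = 5
Step 3: E = -1.896 * 5 = -9.48

-9.48


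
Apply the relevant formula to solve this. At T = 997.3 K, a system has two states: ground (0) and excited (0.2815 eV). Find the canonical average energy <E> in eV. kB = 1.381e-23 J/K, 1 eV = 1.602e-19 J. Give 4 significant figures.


Step 1: beta*E = 0.2815*1.602e-19/(1.381e-23*997.3) = 3.274
Step 2: exp(-beta*E) = 0.03784
Step 3: <E> = 0.2815*0.03784/(1+0.03784) = 0.01026 eV

0.01026


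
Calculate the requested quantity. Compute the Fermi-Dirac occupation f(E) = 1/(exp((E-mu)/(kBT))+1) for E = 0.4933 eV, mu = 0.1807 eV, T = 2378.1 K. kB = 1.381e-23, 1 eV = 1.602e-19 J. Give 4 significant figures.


Step 1: (E - mu) = 0.4933 - 0.1807 = 0.3126 eV
Step 2: Convert: (E-mu)*eV = 5.008e-20 J
Step 3: x = (E-mu)*eV/(kB*T) = 1.525
Step 4: f = 1/(exp(1.525)+1) = 0.1787

0.1787


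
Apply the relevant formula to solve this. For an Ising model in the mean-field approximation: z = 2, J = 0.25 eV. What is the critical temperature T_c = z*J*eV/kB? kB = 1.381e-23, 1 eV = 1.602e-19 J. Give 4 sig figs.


Step 1: z*J = 2*0.25 = 0.5 eV
Step 2: Convert to Joules: 0.5*1.602e-19 = 8.01e-20 J
Step 3: T_c = 8.01e-20 / 1.381e-23 = 5800 K

5800


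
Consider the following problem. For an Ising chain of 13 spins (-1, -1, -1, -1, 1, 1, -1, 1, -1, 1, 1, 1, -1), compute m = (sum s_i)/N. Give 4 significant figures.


Step 1: Count up spins (+1): 6, down spins (-1): 7
Step 2: Total magnetization M = 6 - 7 = -1
Step 3: m = M/N = -1/13 = -0.07692

-0.07692


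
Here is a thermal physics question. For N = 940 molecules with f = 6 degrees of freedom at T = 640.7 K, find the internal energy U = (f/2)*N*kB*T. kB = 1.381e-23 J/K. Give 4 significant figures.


Step 1: f/2 = 6/2 = 3.0
Step 2: N*kB*T = 940*1.381e-23*640.7 = 8.317e-18
Step 3: U = 3.0 * 8.317e-18 = 2.495e-17 J

2.495e-17


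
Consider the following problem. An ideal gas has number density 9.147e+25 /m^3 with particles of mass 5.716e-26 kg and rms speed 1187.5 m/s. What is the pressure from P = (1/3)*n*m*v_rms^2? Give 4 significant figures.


Step 1: v_rms^2 = 1187.5^2 = 1.41e+06
Step 2: n*m = 9.147e+25*5.716e-26 = 5.228
Step 3: P = (1/3)*5.228*1.41e+06 = 2.458e+06 Pa

2.458e+06


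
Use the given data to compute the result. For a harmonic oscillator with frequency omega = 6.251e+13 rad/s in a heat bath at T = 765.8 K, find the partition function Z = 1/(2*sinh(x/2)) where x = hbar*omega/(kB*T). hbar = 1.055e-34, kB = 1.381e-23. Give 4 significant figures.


Step 1: Compute x = hbar*omega/(kB*T) = 1.055e-34*6.251e+13/(1.381e-23*765.8) = 0.6236
Step 2: x/2 = 0.3118
Step 3: sinh(x/2) = 0.3169
Step 4: Z = 1/(2*0.3169) = 1.578

1.578


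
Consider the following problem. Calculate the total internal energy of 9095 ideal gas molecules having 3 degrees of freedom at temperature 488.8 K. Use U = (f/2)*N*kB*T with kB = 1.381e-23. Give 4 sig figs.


Step 1: f/2 = 3/2 = 1.5
Step 2: N*kB*T = 9095*1.381e-23*488.8 = 6.139e-17
Step 3: U = 1.5 * 6.139e-17 = 9.209e-17 J

9.209e-17


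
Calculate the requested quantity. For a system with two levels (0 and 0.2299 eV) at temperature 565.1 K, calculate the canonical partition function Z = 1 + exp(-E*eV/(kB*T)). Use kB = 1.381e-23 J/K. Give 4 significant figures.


Step 1: Compute beta*E = E*eV/(kB*T) = 0.2299*1.602e-19/(1.381e-23*565.1) = 4.719
Step 2: exp(-beta*E) = exp(-4.719) = 0.008921
Step 3: Z = 1 + 0.008921 = 1.009

1.009


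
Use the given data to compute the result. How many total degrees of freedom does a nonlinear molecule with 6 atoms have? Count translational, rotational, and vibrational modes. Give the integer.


Step 1: Translational DOF = 3
Step 2: Rotational DOF (nonlinear) = 3
Step 3: Vibrational DOF = 3*6 - 6 = 12
Step 4: Total = 3 + 3 + 12 = 18

18


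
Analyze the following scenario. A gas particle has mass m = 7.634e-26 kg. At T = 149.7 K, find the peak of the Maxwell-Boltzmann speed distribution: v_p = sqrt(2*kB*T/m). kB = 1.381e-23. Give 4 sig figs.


Step 1: Numerator = 2*kB*T = 2*1.381e-23*149.7 = 4.135e-21
Step 2: Ratio = 4.135e-21 / 7.634e-26 = 5.416e+04
Step 3: v_p = sqrt(5.416e+04) = 232.7 m/s

232.7


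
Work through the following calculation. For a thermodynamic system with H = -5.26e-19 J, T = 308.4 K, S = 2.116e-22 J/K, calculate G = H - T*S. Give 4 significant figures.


Step 1: T*S = 308.4 * 2.116e-22 = 6.526e-20 J
Step 2: G = H - T*S = -5.26e-19 - 6.526e-20
Step 3: G = -5.913e-19 J

-5.913e-19


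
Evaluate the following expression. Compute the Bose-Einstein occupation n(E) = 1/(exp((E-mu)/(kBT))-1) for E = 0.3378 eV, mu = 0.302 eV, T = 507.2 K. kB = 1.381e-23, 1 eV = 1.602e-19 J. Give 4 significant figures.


Step 1: (E - mu) = 0.0358 eV
Step 2: x = (E-mu)*eV/(kB*T) = 0.0358*1.602e-19/(1.381e-23*507.2) = 0.8188
Step 3: exp(x) = 2.268
Step 4: n = 1/(exp(x)-1) = 0.7888

0.7888


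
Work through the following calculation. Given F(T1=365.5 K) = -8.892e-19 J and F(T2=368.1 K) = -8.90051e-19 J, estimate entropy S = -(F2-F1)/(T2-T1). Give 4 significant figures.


Step 1: dF = F2 - F1 = -8.90051e-19 - (-8.892e-19) = -8.51e-22 J
Step 2: dT = T2 - T1 = 368.1 - 365.5 = 2.6 K
Step 3: S = -dF/dT = -(-8.51e-22)/2.6 = 3.273e-22 J/K

3.273e-22


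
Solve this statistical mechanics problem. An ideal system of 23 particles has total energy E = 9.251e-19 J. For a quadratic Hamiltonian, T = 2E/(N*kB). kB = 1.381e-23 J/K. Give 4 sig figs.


Step 1: Numerator = 2*E = 2*9.251e-19 = 1.85e-18 J
Step 2: Denominator = N*kB = 23*1.381e-23 = 3.176e-22
Step 3: T = 1.85e-18 / 3.176e-22 = 5825 K

5825


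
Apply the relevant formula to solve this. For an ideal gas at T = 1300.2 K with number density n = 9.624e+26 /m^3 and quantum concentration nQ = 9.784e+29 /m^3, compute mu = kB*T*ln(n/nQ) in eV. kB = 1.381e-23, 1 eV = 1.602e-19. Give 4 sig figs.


Step 1: n/nQ = 9.624e+26/9.784e+29 = 0.0009836
Step 2: ln(n/nQ) = -6.924
Step 3: mu = kB*T*ln(n/nQ) = 1.796e-20*-6.924 = -1.243e-19 J
Step 4: Convert to eV: -1.243e-19/1.602e-19 = -0.7761 eV

-0.7761


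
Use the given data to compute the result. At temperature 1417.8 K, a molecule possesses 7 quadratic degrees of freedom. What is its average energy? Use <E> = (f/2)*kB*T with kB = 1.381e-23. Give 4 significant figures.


Step 1: f/2 = 7/2 = 3.5
Step 2: kB*T = 1.381e-23 * 1417.8 = 1.958e-20
Step 3: <E> = 3.5 * 1.958e-20 = 6.853e-20 J

6.853e-20


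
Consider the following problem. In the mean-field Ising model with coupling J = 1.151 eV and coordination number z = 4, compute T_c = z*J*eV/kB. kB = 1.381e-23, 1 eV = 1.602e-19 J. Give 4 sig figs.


Step 1: z*J = 4*1.151 = 4.604 eV
Step 2: Convert to Joules: 4.604*1.602e-19 = 7.376e-19 J
Step 3: T_c = 7.376e-19 / 1.381e-23 = 5.341e+04 K

5.341e+04


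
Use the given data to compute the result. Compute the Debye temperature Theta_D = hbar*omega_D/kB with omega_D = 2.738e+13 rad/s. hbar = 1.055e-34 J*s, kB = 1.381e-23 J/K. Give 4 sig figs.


Step 1: hbar*omega_D = 1.055e-34 * 2.738e+13 = 2.889e-21 J
Step 2: Theta_D = 2.889e-21 / 1.381e-23
Step 3: Theta_D = 209.2 K

209.2


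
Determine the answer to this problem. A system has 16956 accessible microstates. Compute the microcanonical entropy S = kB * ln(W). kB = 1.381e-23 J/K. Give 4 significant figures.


Step 1: ln(W) = ln(16956) = 9.738
Step 2: S = kB * ln(W) = 1.381e-23 * 9.738
Step 3: S = 1.345e-22 J/K

1.345e-22


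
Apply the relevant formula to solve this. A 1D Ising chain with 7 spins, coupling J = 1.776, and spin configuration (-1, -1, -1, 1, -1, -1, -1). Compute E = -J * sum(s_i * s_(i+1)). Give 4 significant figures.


Step 1: Nearest-neighbor products: 1, 1, -1, -1, 1, 1
Step 2: Sum of products = 2
Step 3: E = -1.776 * 2 = -3.552

-3.552


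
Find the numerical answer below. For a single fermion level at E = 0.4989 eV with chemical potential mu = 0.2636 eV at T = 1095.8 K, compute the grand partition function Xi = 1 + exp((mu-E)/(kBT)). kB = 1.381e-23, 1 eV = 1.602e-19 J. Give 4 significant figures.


Step 1: (mu - E) = 0.2636 - 0.4989 = -0.2353 eV
Step 2: x = (mu-E)*eV/(kB*T) = -0.2353*1.602e-19/(1.381e-23*1095.8) = -2.491
Step 3: exp(x) = 0.08283
Step 4: Xi = 1 + 0.08283 = 1.083

1.083


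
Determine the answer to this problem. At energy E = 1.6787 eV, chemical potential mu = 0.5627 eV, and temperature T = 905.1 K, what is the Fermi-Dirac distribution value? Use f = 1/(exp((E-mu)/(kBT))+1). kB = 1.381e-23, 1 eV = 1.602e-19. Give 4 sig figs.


Step 1: (E - mu) = 1.6787 - 0.5627 = 1.116 eV
Step 2: Convert: (E-mu)*eV = 1.788e-19 J
Step 3: x = (E-mu)*eV/(kB*T) = 14.3
Step 4: f = 1/(exp(14.3)+1) = 6.14e-07

6.14e-07


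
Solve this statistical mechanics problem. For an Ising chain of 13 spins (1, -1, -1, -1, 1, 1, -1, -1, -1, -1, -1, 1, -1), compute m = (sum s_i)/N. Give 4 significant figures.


Step 1: Count up spins (+1): 4, down spins (-1): 9
Step 2: Total magnetization M = 4 - 9 = -5
Step 3: m = M/N = -5/13 = -0.3846

-0.3846


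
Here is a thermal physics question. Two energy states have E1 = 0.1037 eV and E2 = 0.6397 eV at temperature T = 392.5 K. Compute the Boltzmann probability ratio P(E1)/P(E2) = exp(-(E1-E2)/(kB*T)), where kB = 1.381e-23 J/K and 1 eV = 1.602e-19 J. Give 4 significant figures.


Step 1: Compute energy difference dE = E1 - E2 = 0.1037 - 0.6397 = -0.536 eV
Step 2: Convert to Joules: dE_J = -0.536 * 1.602e-19 = -8.587e-20 J
Step 3: Compute exponent = -dE_J / (kB * T) = -(-8.587e-20) / (1.381e-23 * 392.5) = 15.84
Step 4: P(E1)/P(E2) = exp(15.84) = 7.583e+06

7.583e+06


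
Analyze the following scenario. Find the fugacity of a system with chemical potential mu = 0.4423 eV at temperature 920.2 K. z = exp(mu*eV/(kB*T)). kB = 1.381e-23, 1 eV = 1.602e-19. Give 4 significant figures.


Step 1: Convert mu to Joules: 0.4423*1.602e-19 = 7.086e-20 J
Step 2: kB*T = 1.381e-23*920.2 = 1.271e-20 J
Step 3: mu/(kB*T) = 5.576
Step 4: z = exp(5.576) = 263.9

263.9


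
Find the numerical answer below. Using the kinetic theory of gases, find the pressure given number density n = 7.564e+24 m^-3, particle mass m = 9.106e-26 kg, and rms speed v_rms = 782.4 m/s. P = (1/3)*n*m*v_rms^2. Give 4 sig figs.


Step 1: v_rms^2 = 782.4^2 = 6.121e+05
Step 2: n*m = 7.564e+24*9.106e-26 = 0.6888
Step 3: P = (1/3)*0.6888*6.121e+05 = 1.405e+05 Pa

1.405e+05


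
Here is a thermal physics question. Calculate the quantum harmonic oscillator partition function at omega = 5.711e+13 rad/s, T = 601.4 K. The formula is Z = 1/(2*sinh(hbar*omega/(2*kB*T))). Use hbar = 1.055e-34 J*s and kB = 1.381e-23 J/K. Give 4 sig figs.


Step 1: Compute x = hbar*omega/(kB*T) = 1.055e-34*5.711e+13/(1.381e-23*601.4) = 0.7255
Step 2: x/2 = 0.3627
Step 3: sinh(x/2) = 0.3707
Step 4: Z = 1/(2*0.3707) = 1.349

1.349


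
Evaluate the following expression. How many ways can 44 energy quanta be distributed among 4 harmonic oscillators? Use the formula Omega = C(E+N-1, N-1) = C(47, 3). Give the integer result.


Step 1: Use binomial coefficient C(47, 3)
Step 2: Numerator = 47! / 44!
Step 3: Denominator = 3!
Step 4: Omega = 16215

16215


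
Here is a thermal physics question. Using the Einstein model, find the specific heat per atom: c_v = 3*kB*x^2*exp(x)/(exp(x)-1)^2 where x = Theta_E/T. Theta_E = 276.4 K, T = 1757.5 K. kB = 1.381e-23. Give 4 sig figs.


Step 1: x = Theta_E/T = 276.4/1757.5 = 0.1573
Step 2: x^2 = 0.02473
Step 3: exp(x) = 1.17
Step 4: c_v = 3*1.381e-23*0.02473*1.17/(1.17-1)^2 = 4.134e-23

4.134e-23


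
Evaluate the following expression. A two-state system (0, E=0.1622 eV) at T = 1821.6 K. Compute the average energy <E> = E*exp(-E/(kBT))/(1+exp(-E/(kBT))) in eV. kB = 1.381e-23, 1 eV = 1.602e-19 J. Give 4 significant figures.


Step 1: beta*E = 0.1622*1.602e-19/(1.381e-23*1821.6) = 1.033
Step 2: exp(-beta*E) = 0.356
Step 3: <E> = 0.1622*0.356/(1+0.356) = 0.04258 eV

0.04258


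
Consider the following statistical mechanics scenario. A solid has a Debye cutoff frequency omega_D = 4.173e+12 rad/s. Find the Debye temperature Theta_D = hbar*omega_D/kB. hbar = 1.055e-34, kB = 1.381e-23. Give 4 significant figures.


Step 1: hbar*omega_D = 1.055e-34 * 4.173e+12 = 4.403e-22 J
Step 2: Theta_D = 4.403e-22 / 1.381e-23
Step 3: Theta_D = 31.88 K

31.88


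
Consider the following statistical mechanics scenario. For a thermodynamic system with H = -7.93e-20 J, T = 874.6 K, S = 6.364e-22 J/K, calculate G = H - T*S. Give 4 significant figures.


Step 1: T*S = 874.6 * 6.364e-22 = 5.566e-19 J
Step 2: G = H - T*S = -7.93e-20 - 5.566e-19
Step 3: G = -6.359e-19 J

-6.359e-19


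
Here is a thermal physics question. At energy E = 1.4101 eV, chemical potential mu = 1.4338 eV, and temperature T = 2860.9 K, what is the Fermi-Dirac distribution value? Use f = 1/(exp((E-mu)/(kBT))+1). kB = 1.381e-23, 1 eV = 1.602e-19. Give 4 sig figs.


Step 1: (E - mu) = 1.4101 - 1.4338 = -0.0237 eV
Step 2: Convert: (E-mu)*eV = -3.797e-21 J
Step 3: x = (E-mu)*eV/(kB*T) = -0.0961
Step 4: f = 1/(exp(-0.0961)+1) = 0.524

0.524


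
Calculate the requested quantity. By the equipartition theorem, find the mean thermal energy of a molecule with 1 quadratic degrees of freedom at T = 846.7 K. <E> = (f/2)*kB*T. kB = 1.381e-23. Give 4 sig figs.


Step 1: f/2 = 1/2 = 0.5
Step 2: kB*T = 1.381e-23 * 846.7 = 1.169e-20
Step 3: <E> = 0.5 * 1.169e-20 = 5.846e-21 J

5.846e-21


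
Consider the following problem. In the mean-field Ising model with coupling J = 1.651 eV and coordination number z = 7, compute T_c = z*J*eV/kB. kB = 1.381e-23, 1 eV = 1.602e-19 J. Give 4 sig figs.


Step 1: z*J = 7*1.651 = 11.56 eV
Step 2: Convert to Joules: 11.56*1.602e-19 = 1.851e-18 J
Step 3: T_c = 1.851e-18 / 1.381e-23 = 1.341e+05 K

1.341e+05


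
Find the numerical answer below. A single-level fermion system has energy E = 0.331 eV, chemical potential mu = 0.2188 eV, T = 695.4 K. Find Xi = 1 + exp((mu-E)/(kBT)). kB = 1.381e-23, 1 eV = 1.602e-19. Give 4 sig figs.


Step 1: (mu - E) = 0.2188 - 0.331 = -0.1122 eV
Step 2: x = (mu-E)*eV/(kB*T) = -0.1122*1.602e-19/(1.381e-23*695.4) = -1.872
Step 3: exp(x) = 0.1539
Step 4: Xi = 1 + 0.1539 = 1.154

1.154


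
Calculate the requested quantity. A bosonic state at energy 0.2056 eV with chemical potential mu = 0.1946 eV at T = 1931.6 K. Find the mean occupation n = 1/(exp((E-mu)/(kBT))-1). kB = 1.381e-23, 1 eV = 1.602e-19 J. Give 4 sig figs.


Step 1: (E - mu) = 0.011 eV
Step 2: x = (E-mu)*eV/(kB*T) = 0.011*1.602e-19/(1.381e-23*1931.6) = 0.06606
Step 3: exp(x) = 1.068
Step 4: n = 1/(exp(x)-1) = 14.64

14.64


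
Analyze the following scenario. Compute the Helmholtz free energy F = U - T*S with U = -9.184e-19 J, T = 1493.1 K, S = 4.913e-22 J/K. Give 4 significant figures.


Step 1: T*S = 1493.1 * 4.913e-22 = 7.336e-19 J
Step 2: F = U - T*S = -9.184e-19 - 7.336e-19
Step 3: F = -1.652e-18 J

-1.652e-18
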